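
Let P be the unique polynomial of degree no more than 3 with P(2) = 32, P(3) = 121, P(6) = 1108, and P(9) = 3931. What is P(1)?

3

Write P(t) = at^3 + bt^2 + ct + d. Substituting each data point gives a linear system:
  8a + 4b + 2c + d = 32
  27a + 9b + 3c + d = 121
  216a + 36b + 6c + d = 1108
  729a + 81b + 9c + d = 3931
Solving the system yields a = 6, b = -6, c = 5, d = -2.
So P(t) = 6t^3 - 6t^2 + 5t - 2.
Then P(1) = 3.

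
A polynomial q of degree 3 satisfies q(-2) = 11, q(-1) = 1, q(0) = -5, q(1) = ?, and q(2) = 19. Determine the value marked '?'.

-1

The 4 known points determine the degree-3 polynomial uniquely.
Write q(t) = at^3 + bt^2 + ct + d. Substituting each data point gives a linear system:
  -8a + 4b - 2c + d = 11
  -a + b - c + d = 1
  d = -5
  8a + 4b + 2c + d = 19
Solving the system yields a = 1, b = 5, c = -2, d = -5.
So q(t) = t³ + 5t² - 2t - 5.
Then q(1) = -1.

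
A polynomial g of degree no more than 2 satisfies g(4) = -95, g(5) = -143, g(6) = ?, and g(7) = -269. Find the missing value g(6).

The 3 known points determine the degree-2 polynomial uniquely.
Write g(s) = as^2 + bs + c. Substituting each data point gives a linear system:
  16a + 4b + c = -95
  25a + 5b + c = -143
  49a + 7b + c = -269
Solving the system yields a = -5, b = -3, c = -3.
So g(s) = -5s^2 - 3s - 3.
Then g(6) = -201.

-201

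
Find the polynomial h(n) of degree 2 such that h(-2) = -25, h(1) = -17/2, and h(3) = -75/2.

h(n) = -4n^2 + (3/2)n - 6

Using the Lagrange interpolation formula with nodes -2, 1, 3:
  L_0(n) = (n - 1)(n - 3) / 15
  L_1(n) = (n + 2)(n - 3) / -6
  L_2(n) = (n + 2)(n - 1) / 10
Then h(n) = -25·L_0(n) - 17/2·L_1(n) - 75/2·L_2(n).
Expanding and collecting terms gives h(n) = -4n^2 + (3/2)n - 6.
Check: h(3) = -75/2. ✓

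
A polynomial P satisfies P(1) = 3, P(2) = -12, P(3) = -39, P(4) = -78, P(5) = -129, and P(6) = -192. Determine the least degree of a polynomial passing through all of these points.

Forward differences of the values at u = 1, 2, 3, 4, 5, 6:
  P  : 3  -12  -39  -78  -129  -192
  Δ  : -15  -27  -39  -51  -63
  Δ^2: -12  -12  -12  -12
  Δ^3: 0  0  0
  Δ^4: 0  0
  Δ^5: 0
The second differences are constant (-12) and nonzero, while all higher differences vanish, so the minimal degree is 2.

2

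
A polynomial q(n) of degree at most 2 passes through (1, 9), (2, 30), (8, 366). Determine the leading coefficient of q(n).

5

Write q(n) = an^2 + bn + c. Substituting each data point gives a linear system:
  a + b + c = 9
  4a + 2b + c = 30
  64a + 8b + c = 366
Solving the system yields a = 5, b = 6, c = -2.
So q(n) = 5n^2 + 6n - 2.
The leading coefficient is 5.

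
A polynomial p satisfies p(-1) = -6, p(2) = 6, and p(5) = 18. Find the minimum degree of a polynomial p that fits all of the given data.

Forward differences of the values at u = -1, 2, 5:
  p  : -6  6  18
  Δ  : 12  12
  Δ^2: 0
The first differences are constant (12) and nonzero, while all higher differences vanish, so the minimal degree is 1.

1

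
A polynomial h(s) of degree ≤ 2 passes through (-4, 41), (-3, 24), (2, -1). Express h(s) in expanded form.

Using the Lagrange interpolation formula with nodes -4, -3, 2:
  L_0(s) = (s + 3)(s - 2) / 6
  L_1(s) = (s + 4)(s - 2) / -5
  L_2(s) = (s + 4)(s + 3) / 30
Then h(s) = 41·L_0(s) + 24·L_1(s) - 1·L_2(s).
Expanding and collecting terms gives h(s) = 2s^2 - 3s - 3.
Check: h(2) = -1. ✓

h(s) = 2s^2 - 3s - 3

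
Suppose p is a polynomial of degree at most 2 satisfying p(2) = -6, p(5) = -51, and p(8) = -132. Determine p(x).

p(x) = -2x^2 - x + 4

Write p(x) = ax^2 + bx + c. Substituting each data point gives a linear system:
  4a + 2b + c = -6
  25a + 5b + c = -51
  64a + 8b + c = -132
Solving the system yields a = -2, b = -1, c = 4.
So p(x) = -2x² - x + 4.
Check: p(8) = -132. ✓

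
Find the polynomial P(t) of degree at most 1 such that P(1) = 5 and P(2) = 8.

P(t) = 3t + 2

Write P(t) = at + b. Substituting each data point gives a linear system:
  a + b = 5
  2a + b = 8
Solving the system yields a = 3, b = 2.
So P(t) = 3t + 2.
Check: P(2) = 8. ✓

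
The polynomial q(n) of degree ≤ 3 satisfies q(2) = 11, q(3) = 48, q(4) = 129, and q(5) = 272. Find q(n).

q(n) = 3n^3 - 5n^2 + 5n - 3

Write q(n) = an^3 + bn^2 + cn + d. Substituting each data point gives a linear system:
  8a + 4b + 2c + d = 11
  27a + 9b + 3c + d = 48
  64a + 16b + 4c + d = 129
  125a + 25b + 5c + d = 272
Solving the system yields a = 3, b = -5, c = 5, d = -3.
So q(n) = 3n³ - 5n² + 5n - 3.
Check: q(4) = 129. ✓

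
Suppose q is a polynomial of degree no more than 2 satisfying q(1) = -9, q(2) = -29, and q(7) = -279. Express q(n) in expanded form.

q(n) = -5n^2 - 5n + 1

Using the Lagrange interpolation formula with nodes 1, 2, 7:
  L_0(n) = (n - 2)(n - 7) / 6
  L_1(n) = (n - 1)(n - 7) / -5
  L_2(n) = (n - 1)(n - 2) / 30
Then q(n) = -9·L_0(n) - 29·L_1(n) - 279·L_2(n).
Expanding and collecting terms gives q(n) = -5n^2 - 5n + 1.
Check: q(7) = -279. ✓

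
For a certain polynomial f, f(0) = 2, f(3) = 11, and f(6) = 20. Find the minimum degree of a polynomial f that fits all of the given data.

1

Forward differences of the values at u = 0, 3, 6:
  f  : 2  11  20
  Δ  : 9  9
  Δ^2: 0
The first differences are constant (9) and nonzero, while all higher differences vanish, so the minimal degree is 1.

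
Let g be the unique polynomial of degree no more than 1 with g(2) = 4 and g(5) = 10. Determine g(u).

g(u) = 2u

Write g(u) = au + b. Substituting each data point gives a linear system:
  2a + b = 4
  5a + b = 10
Solving the system yields a = 2, b = 0.
So g(u) = 2u.
Check: g(2) = 4. ✓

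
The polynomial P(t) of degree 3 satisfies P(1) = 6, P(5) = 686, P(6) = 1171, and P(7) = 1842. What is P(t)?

Write P(t) = at^3 + bt^2 + ct + d. Substituting each data point gives a linear system:
  a + b + c + d = 6
  125a + 25b + 5c + d = 686
  216a + 36b + 6c + d = 1171
  343a + 49b + 7c + d = 1842
Solving the system yields a = 5, b = 3, c = -3, d = 1.
So P(t) = 5t^3 + 3t^2 - 3t + 1.
Check: P(5) = 686. ✓

P(t) = 5t^3 + 3t^2 - 3t + 1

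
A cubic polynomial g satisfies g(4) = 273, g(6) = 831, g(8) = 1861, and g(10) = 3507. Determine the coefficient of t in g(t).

Write g(t) = at^3 + bt^2 + ct + d. Substituting each data point gives a linear system:
  64a + 16b + 4c + d = 273
  216a + 36b + 6c + d = 831
  512a + 64b + 8c + d = 1861
  1000a + 100b + 10c + d = 3507
Solving the system yields a = 3, b = 5, c = 1, d = -3.
So g(t) = 3t^3 + 5t^2 + t - 3.
The coefficient of t is 1.

1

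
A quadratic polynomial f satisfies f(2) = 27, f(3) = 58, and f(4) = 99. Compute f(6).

211

Forward differences of the values at t = 2, 3, 4:
  f  : 27  58  99
  Δ  : 31  41
  Δ^2: 10
The second differences are constant, confirming degree 2.
Interpolating (Newton forward form) and evaluating at t = 6 gives f(6) = 211.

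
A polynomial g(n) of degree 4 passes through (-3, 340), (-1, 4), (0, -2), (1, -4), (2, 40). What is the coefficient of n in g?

Write g(n) = an^4 + bn^3 + cn^2 + dn + e. Substituting each data point gives a linear system:
  81a - 27b + 9c - 3d + e = 340
  a - b + c - d + e = 4
  e = -2
  a + b + c + d + e = -4
  16a + 8b + 4c + 2d + e = 40
Solving the system yields a = 4, b = -1, c = -2, d = -3, e = -2.
So g(n) = 4n^4 - n^3 - 2n^2 - 3n - 2.
The coefficient of n is -3.

-3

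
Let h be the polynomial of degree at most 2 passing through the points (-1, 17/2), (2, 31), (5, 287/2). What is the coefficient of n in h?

5/2

Write h(n) = an^2 + bn + c. Substituting each data point gives a linear system:
  a - b + c = 17/2
  4a + 2b + c = 31
  25a + 5b + c = 287/2
Solving the system yields a = 5, b = 5/2, c = 6.
So h(n) = 5n^2 + (5/2)n + 6.
The coefficient of n is 5/2.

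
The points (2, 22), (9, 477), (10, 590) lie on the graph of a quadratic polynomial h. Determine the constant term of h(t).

Write h(t) = at^2 + bt + c. Substituting each data point gives a linear system:
  4a + 2b + c = 22
  81a + 9b + c = 477
  100a + 10b + c = 590
Solving the system yields a = 6, b = -1, c = 0.
So h(t) = 6t^2 - t.
The constant term is 0.

0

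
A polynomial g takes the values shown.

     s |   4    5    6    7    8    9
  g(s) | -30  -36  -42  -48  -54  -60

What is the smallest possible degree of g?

Forward differences of the values at s = 4, 5, 6, 7, 8, 9:
  g  : -30  -36  -42  -48  -54  -60
  Δ  : -6  -6  -6  -6  -6
  Δ^2: 0  0  0  0
  Δ^3: 0  0  0
  Δ^4: 0  0
  Δ^5: 0
The first differences are constant (-6) and nonzero, while all higher differences vanish, so the minimal degree is 1.

1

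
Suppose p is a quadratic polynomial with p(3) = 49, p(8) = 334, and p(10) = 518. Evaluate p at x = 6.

190

Using the Lagrange interpolation formula with nodes 3, 8, 10:
  L_0(x) = (x - 8)(x - 10) / 35
  L_1(x) = (x - 3)(x - 10) / -10
  L_2(x) = (x - 3)(x - 8) / 14
Then p(x) = 49·L_0(x) + 334·L_1(x) + 518·L_2(x).
Expanding and collecting terms gives p(x) = 5x² + 2x - 2.
Evaluating at x = 6: p(6) = 190.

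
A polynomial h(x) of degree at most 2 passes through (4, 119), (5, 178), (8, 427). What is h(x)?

h(x) = 6x^2 + 5x + 3

Using the Lagrange interpolation formula with nodes 4, 5, 8:
  L_0(x) = (x - 5)(x - 8) / 4
  L_1(x) = (x - 4)(x - 8) / -3
  L_2(x) = (x - 4)(x - 5) / 12
Then h(x) = 119·L_0(x) + 178·L_1(x) + 427·L_2(x).
Expanding and collecting terms gives h(x) = 6x² + 5x + 3.
Check: h(5) = 178. ✓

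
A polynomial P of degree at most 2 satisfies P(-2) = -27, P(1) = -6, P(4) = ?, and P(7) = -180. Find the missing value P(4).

-57

On equispaced nodes a degree-2 polynomial has vanishing third forward difference, so
  - P(-2) + 3·P(1) - 3·P(4) + P(7) = 0.
Substituting the known values and solving for P(4):
  -3·P(4) = 171
  P(4) = -57.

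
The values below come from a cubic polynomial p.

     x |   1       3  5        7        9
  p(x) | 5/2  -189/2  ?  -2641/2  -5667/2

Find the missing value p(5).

The 4 known points determine the degree-3 polynomial uniquely.
Write p(x) = ax^3 + bx^2 + cx + d. Substituting each data point gives a linear system:
  a + b + c + d = 5/2
  27a + 9b + 3c + d = -189/2
  343a + 49b + 7c + d = -2641/2
  729a + 81b + 9c + d = -5667/2
Solving the system yields a = -4, b = 1, c = -1/2, d = 6.
So p(x) = -4x³ + x² - (1/2)x + 6.
Then p(5) = -943/2.

-943/2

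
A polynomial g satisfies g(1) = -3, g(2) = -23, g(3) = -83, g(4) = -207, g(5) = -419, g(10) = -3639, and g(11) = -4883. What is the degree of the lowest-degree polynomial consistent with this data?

3

Divided differences on the nodes 1, 2, 3, 4, 5, 10, 11:
  order 0: -3  -23  -83  -207  -419  -3639  -4883
  order 1: -20  -60  -124  -212  -644  -1244
  order 2: -20  -32  -44  -72  -100
  order 3: -4  -4  -4  -4
  order 4: 0  0  0
  order 5: 0  0
  order 6: 0
The order-3 divided differences are all -4 (nonzero) and every higher order vanishes, so the data lies on a polynomial of degree exactly 3.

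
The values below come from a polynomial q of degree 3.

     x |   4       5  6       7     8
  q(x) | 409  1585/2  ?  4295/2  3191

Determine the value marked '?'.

The 4 known points determine the degree-3 polynomial uniquely.
Write q(x) = ax^3 + bx^2 + cx + d. Substituting each data point gives a linear system:
  64a + 16b + 4c + d = 409
  125a + 25b + 5c + d = 1585/2
  343a + 49b + 7c + d = 4295/2
  512a + 64b + 8c + d = 3191
Solving the system yields a = 6, b = 2, c = -1/2, d = -5.
So q(x) = 6x³ + 2x² - (1/2)x - 5.
Then q(6) = 1360.

1360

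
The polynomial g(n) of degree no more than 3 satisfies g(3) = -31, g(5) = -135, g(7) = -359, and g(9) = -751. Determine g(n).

g(n) = -n^3 - 3n + 5

Write g(n) = an^3 + bn^2 + cn + d. Substituting each data point gives a linear system:
  27a + 9b + 3c + d = -31
  125a + 25b + 5c + d = -135
  343a + 49b + 7c + d = -359
  729a + 81b + 9c + d = -751
Solving the system yields a = -1, b = 0, c = -3, d = 5.
So g(n) = -n^3 - 3n + 5.
Check: g(3) = -31. ✓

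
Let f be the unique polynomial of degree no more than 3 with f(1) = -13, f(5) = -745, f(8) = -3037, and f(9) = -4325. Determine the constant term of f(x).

Write f(x) = ax^3 + bx^2 + cx + d. Substituting each data point gives a linear system:
  a + b + c + d = -13
  125a + 25b + 5c + d = -745
  512a + 64b + 8c + d = -3037
  729a + 81b + 9c + d = -4325
Solving the system yields a = -6, b = 1, c = -3, d = -5.
So f(x) = -6x^3 + x^2 - 3x - 5.
The constant term is -5.

-5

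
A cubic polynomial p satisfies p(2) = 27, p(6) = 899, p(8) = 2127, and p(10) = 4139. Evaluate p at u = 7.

Write p(u) = au^3 + bu^2 + cu + d. Substituting each data point gives a linear system:
  8a + 4b + 2c + d = 27
  216a + 36b + 6c + d = 899
  512a + 64b + 8c + d = 2127
  1000a + 100b + 10c + d = 4139
Solving the system yields a = 4, b = 2, c = -6, d = -1.
So p(u) = 4u³ + 2u² - 6u - 1.
Then p(7) = 1427.

1427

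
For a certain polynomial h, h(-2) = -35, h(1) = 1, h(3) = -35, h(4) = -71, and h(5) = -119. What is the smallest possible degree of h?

2

Divided differences on the nodes -2, 1, 3, 4, 5:
  order 0: -35  1  -35  -71  -119
  order 1: 12  -18  -36  -48
  order 2: -6  -6  -6
  order 3: 0  0
  order 4: 0
The order-2 divided differences are all -6 (nonzero) and every higher order vanishes, so the data lies on a polynomial of degree exactly 2.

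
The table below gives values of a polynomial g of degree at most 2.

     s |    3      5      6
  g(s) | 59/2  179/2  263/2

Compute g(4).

Using the Lagrange interpolation formula with nodes 3, 5, 6:
  L_0(s) = (s - 5)(s - 6) / 6
  L_1(s) = (s - 3)(s - 6) / -2
  L_2(s) = (s - 3)(s - 5) / 3
Then g(s) = 59/2·L_0(s) + 179/2·L_1(s) + 263/2·L_2(s).
Expanding and collecting terms gives g(s) = 4s^2 - 2s - 1/2.
Evaluating at s = 4: g(4) = 111/2.

111/2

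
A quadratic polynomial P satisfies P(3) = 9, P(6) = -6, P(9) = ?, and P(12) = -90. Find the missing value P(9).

-39

The 3 known points determine the degree-2 polynomial uniquely.
Write P(t) = at^2 + bt + c. Substituting each data point gives a linear system:
  9a + 3b + c = 9
  36a + 6b + c = -6
  144a + 12b + c = -90
Solving the system yields a = -1, b = 4, c = 6.
So P(t) = -t^2 + 4t + 6.
Then P(9) = -39.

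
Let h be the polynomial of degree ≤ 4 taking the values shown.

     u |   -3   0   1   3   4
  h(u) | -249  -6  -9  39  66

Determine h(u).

Write h(u) = au^4 + bu^3 + cu^2 + du + e. Substituting each data point gives a linear system:
  81a - 27b + 9c - 3d + e = -249
  e = -6
  a + b + c + d + e = -9
  81a + 27b + 9c + 3d + e = 39
  256a + 64b + 16c + 4d + e = 66
Solving the system yields a = -1, b = 6, c = -2, d = -6, e = -6.
So h(u) = -u⁴ + 6u³ - 2u² - 6u - 6.
Check: h(4) = 66. ✓

h(u) = -u^4 + 6u^3 - 2u^2 - 6u - 6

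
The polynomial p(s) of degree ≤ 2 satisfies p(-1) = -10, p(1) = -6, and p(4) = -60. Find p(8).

Write p(s) = as^2 + bs + c. Substituting each data point gives a linear system:
  a - b + c = -10
  a + b + c = -6
  16a + 4b + c = -60
Solving the system yields a = -4, b = 2, c = -4.
So p(s) = -4s^2 + 2s - 4.
Then p(8) = -244.

-244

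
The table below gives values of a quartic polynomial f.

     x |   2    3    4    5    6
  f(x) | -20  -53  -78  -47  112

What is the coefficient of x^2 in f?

Write f(x) = ax^4 + bx^3 + cx^2 + dx + e. Substituting each data point gives a linear system:
  16a + 8b + 4c + 2d + e = -20
  81a + 27b + 9c + 3d + e = -53
  256a + 64b + 16c + 4d + e = -78
  625a + 125b + 25c + 5d + e = -47
  1296a + 216b + 36c + 6d + e = 112
Solving the system yields a = 1, b = -6, c = 3, d = 1, e = -2.
So f(x) = x^4 - 6x^3 + 3x^2 + x - 2.
The coefficient of x^2 is 3.

3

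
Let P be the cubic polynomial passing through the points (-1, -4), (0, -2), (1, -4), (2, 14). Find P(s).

Using the Lagrange interpolation formula with nodes -1, 0, 1, 2:
  L_0(s) = s(s - 1)(s - 2) / -6
  L_1(s) = (s + 1)(s - 1)(s - 2) / 2
  L_2(s) = (s + 1)s(s - 2) / -2
  L_3(s) = (s + 1)s(s - 1) / 6
Then P(s) = -4·L_0(s) - 2·L_1(s) - 4·L_2(s) + 14·L_3(s).
Expanding and collecting terms gives P(s) = 4s^3 - 2s^2 - 4s - 2.
Check: P(-1) = -4. ✓

P(s) = 4s^3 - 2s^2 - 4s - 2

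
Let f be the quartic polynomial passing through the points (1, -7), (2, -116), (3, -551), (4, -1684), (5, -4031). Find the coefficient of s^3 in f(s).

-2

Write f(s) = as^4 + bs^3 + cs^2 + ds + e. Substituting each data point gives a linear system:
  a + b + c + d + e = -7
  16a + 8b + 4c + 2d + e = -116
  81a + 27b + 9c + 3d + e = -551
  256a + 64b + 16c + 4d + e = -1684
  625a + 125b + 25c + 5d + e = -4031
Solving the system yields a = -6, b = -2, c = -1, d = -2, e = 4.
So f(s) = -6s^4 - 2s^3 - s^2 - 2s + 4.
The coefficient of s^3 is -2.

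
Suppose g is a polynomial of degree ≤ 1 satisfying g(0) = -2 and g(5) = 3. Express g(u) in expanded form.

g(u) = u - 2

Using the Lagrange interpolation formula with nodes 0, 5:
  L_0(u) = (u - 5) / -5
  L_1(u) = u / 5
Then g(u) = -2·L_0(u) + 3·L_1(u).
Expanding and collecting terms gives g(u) = u - 2.
Check: g(5) = 3. ✓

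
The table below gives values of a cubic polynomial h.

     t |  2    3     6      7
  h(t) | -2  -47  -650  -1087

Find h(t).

Write h(t) = at^3 + bt^2 + ct + d. Substituting each data point gives a linear system:
  8a + 4b + 2c + d = -2
  27a + 9b + 3c + d = -47
  216a + 36b + 6c + d = -650
  343a + 49b + 7c + d = -1087
Solving the system yields a = -4, b = 5, c = 6, d = -2.
So h(t) = -4t^3 + 5t^2 + 6t - 2.
Check: h(7) = -1087. ✓

h(t) = -4t^3 + 5t^2 + 6t - 2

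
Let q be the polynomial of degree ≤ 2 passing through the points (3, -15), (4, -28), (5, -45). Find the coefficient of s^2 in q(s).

Write q(s) = as^2 + bs + c. Substituting each data point gives a linear system:
  9a + 3b + c = -15
  16a + 4b + c = -28
  25a + 5b + c = -45
Solving the system yields a = -2, b = 1, c = 0.
So q(s) = -2s² + s.
The leading coefficient is -2.

-2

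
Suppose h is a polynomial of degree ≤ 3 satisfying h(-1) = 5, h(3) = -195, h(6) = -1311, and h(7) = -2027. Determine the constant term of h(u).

3

Write h(u) = au^3 + bu^2 + cu + d. Substituting each data point gives a linear system:
  -a + b - c + d = 5
  27a + 9b + 3c + d = -195
  216a + 36b + 6c + d = -1311
  343a + 49b + 7c + d = -2027
Solving the system yields a = -5, b = -6, c = -3, d = 3.
So h(u) = -5u³ - 6u² - 3u + 3.
The constant term is 3.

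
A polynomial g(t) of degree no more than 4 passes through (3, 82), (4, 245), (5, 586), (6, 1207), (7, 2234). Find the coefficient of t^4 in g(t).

1

Write g(t) = at^4 + bt^3 + ct^2 + dt + e. Substituting each data point gives a linear system:
  81a + 27b + 9c + 3d + e = 82
  256a + 64b + 16c + 4d + e = 245
  625a + 125b + 25c + 5d + e = 586
  1296a + 216b + 36c + 6d + e = 1207
  2401a + 343b + 49c + 7d + e = 2234
Solving the system yields a = 1, b = -1, c = 4, d = -3, e = 1.
So g(t) = t⁴ - t³ + 4t² - 3t + 1.
The leading coefficient is 1.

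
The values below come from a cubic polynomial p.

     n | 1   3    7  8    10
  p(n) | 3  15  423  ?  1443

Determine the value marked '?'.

The 4 known points determine the degree-3 polynomial uniquely.
Write p(n) = an^3 + bn^2 + cn + d. Substituting each data point gives a linear system:
  a + b + c + d = 3
  27a + 9b + 3c + d = 15
  343a + 49b + 7c + d = 423
  1000a + 100b + 10c + d = 1443
Solving the system yields a = 2, b = -6, c = 4, d = 3.
So p(n) = 2n^3 - 6n^2 + 4n + 3.
Then p(8) = 675.

675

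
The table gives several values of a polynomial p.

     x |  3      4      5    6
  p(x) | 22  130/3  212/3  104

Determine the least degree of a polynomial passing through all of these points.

2

Divided differences on the nodes 3, 4, 5, 6:
  order 0: 22  130/3  212/3  104
  order 1: 64/3  82/3  100/3
  order 2: 3  3
  order 3: 0
The order-2 divided differences are all 3 (nonzero) and every higher order vanishes, so the data lies on a polynomial of degree exactly 2.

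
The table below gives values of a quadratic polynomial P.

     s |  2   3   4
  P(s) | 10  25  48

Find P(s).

Write P(s) = as^2 + bs + c. Substituting each data point gives a linear system:
  4a + 2b + c = 10
  9a + 3b + c = 25
  16a + 4b + c = 48
Solving the system yields a = 4, b = -5, c = 4.
So P(s) = 4s² - 5s + 4.
Check: P(3) = 25. ✓

P(s) = 4s^2 - 5s + 4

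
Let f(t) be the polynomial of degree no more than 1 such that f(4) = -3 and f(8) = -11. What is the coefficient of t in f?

Write f(t) = at + b. Substituting each data point gives a linear system:
  4a + b = -3
  8a + b = -11
Solving the system yields a = -2, b = 5.
So f(t) = -2t + 5.
The leading coefficient is -2.

-2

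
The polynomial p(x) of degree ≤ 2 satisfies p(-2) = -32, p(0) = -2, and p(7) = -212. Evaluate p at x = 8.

Using the Lagrange interpolation formula with nodes -2, 0, 7:
  L_0(x) = x(x - 7) / 18
  L_1(x) = (x + 2)(x - 7) / -14
  L_2(x) = (x + 2)x / 63
Then p(x) = -32·L_0(x) - 2·L_1(x) - 212·L_2(x).
Expanding and collecting terms gives p(x) = -5x^2 + 5x - 2.
Evaluating at x = 8: p(8) = -282.

-282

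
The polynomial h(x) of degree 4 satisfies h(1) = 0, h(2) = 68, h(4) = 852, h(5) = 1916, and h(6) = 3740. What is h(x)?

Write h(x) = ax^4 + bx^3 + cx^2 + dx + e. Substituting each data point gives a linear system:
  a + b + c + d + e = 0
  16a + 8b + 4c + 2d + e = 68
  256a + 64b + 16c + 4d + e = 852
  625a + 125b + 25c + 5d + e = 1916
  1296a + 216b + 36c + 6d + e = 3740
Solving the system yields a = 2, b = 5, c = 3, d = -6, e = -4.
So h(x) = 2x⁴ + 5x³ + 3x² - 6x - 4.
Check: h(1) = 0. ✓

h(x) = 2x^4 + 5x^3 + 3x^2 - 6x - 4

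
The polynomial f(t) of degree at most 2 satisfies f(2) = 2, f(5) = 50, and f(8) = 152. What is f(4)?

Forward differences of the values at t = 2, 5, 8:
  f  : 2  50  152
  Δ  : 48  102
  Δ^2: 54
The second differences are constant, confirming degree 2.
Interpolating (Newton forward form) and evaluating at t = 4 gives f(4) = 28.

28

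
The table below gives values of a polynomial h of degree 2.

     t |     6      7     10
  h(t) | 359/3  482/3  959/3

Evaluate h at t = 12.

Write h(t) = at^2 + bt + c. Substituting each data point gives a linear system:
  36a + 6b + c = 359/3
  49a + 7b + c = 482/3
  100a + 10b + c = 959/3
Solving the system yields a = 3, b = 2, c = -1/3.
So h(t) = 3t² + 2t - 1/3.
Then h(12) = 1367/3.

1367/3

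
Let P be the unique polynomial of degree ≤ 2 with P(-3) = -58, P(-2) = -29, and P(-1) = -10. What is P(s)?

P(s) = -5s^2 + 4s - 1

Using the Lagrange interpolation formula with nodes -3, -2, -1:
  L_0(s) = (s + 2)(s + 1) / 2
  L_1(s) = (s + 3)(s + 1) / -1
  L_2(s) = (s + 3)(s + 2) / 2
Then P(s) = -58·L_0(s) - 29·L_1(s) - 10·L_2(s).
Expanding and collecting terms gives P(s) = -5s^2 + 4s - 1.
Check: P(-2) = -29. ✓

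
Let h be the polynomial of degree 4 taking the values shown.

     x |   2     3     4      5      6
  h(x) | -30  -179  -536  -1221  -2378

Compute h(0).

4

Using the Lagrange interpolation formula with nodes 2, 3, 4, 5, 6:
  L_0(x) = (x - 3)(x - 4)(x - 5)(x - 6) / 24
  L_1(x) = (x - 2)(x - 4)(x - 5)(x - 6) / -6
  L_2(x) = (x - 2)(x - 3)(x - 5)(x - 6) / 4
  L_3(x) = (x - 2)(x - 3)(x - 4)(x - 6) / -6
  L_4(x) = (x - 2)(x - 3)(x - 4)(x - 5) / 24
Then h(x) = -30·L_0(x) - 179·L_1(x) - 536·L_2(x) - 1221·L_3(x) - 2378·L_4(x).
Expanding and collecting terms gives h(x) = -x⁴ - 6x³ + 5x² + 5x + 4.
Evaluating at x = 0: h(0) = 4.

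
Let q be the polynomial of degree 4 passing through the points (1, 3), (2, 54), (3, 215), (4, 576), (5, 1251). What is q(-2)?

Forward differences of the values at t = 1, 2, 3, 4, 5:
  q  : 3  54  215  576  1251
  Δ  : 51  161  361  675
  Δ^2: 110  200  314
  Δ^3: 90  114
  Δ^4: 24
The fourth differences are constant, confirming degree 4.
Interpolating (Newton forward form) and evaluating at t = -2 gives q(-2) = -30.

-30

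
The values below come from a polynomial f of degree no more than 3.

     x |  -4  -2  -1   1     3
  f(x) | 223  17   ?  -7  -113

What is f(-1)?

The 4 known points determine the degree-3 polynomial uniquely.
Write f(x) = ax^3 + bx^2 + cx + d. Substituting each data point gives a linear system:
  -64a + 16b - 4c + d = 223
  -8a + 4b - 2c + d = 17
  a + b + c + d = -7
  27a + 9b + 3c + d = -113
Solving the system yields a = -4, b = -1, c = 3, d = -5.
So f(x) = -4x³ - x² + 3x - 5.
Then f(-1) = -5.

-5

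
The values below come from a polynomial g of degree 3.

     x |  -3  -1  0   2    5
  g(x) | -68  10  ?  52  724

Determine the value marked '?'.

4

The 4 known points determine the degree-3 polynomial uniquely.
Write g(x) = ax^3 + bx^2 + cx + d. Substituting each data point gives a linear system:
  -27a + 9b - 3c + d = -68
  -a + b - c + d = 10
  8a + 4b + 2c + d = 52
  125a + 25b + 5c + d = 724
Solving the system yields a = 5, b = 5, c = -6, d = 4.
So g(x) = 5x³ + 5x² - 6x + 4.
Then g(0) = 4.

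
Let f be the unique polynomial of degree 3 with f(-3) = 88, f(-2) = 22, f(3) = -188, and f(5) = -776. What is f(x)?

f(x) = -5x^3 - 6x^2 - x + 4

Using the Lagrange interpolation formula with nodes -3, -2, 3, 5:
  L_0(x) = (x + 2)(x - 3)(x - 5) / -48
  L_1(x) = (x + 3)(x - 3)(x - 5) / 35
  L_2(x) = (x + 3)(x + 2)(x - 5) / -60
  L_3(x) = (x + 3)(x + 2)(x - 3) / 112
Then f(x) = 88·L_0(x) + 22·L_1(x) - 188·L_2(x) - 776·L_3(x).
Expanding and collecting terms gives f(x) = -5x^3 - 6x^2 - x + 4.
Check: f(-3) = 88. ✓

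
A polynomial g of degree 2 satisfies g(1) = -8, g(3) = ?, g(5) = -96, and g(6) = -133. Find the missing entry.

The 3 known points determine the degree-2 polynomial uniquely.
Write g(n) = an^2 + bn + c. Substituting each data point gives a linear system:
  a + b + c = -8
  25a + 5b + c = -96
  36a + 6b + c = -133
Solving the system yields a = -3, b = -4, c = -1.
So g(n) = -3n² - 4n - 1.
Then g(3) = -40.

-40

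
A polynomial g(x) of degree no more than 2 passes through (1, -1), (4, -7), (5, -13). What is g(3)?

Write g(x) = ax^2 + bx + c. Substituting each data point gives a linear system:
  a + b + c = -1
  16a + 4b + c = -7
  25a + 5b + c = -13
Solving the system yields a = -1, b = 3, c = -3.
So g(x) = -x² + 3x - 3.
Then g(3) = -3.

-3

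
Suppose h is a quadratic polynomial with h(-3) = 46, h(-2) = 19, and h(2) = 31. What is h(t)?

h(t) = 6t^2 + 3t + 1

Write h(t) = at^2 + bt + c. Substituting each data point gives a linear system:
  9a - 3b + c = 46
  4a - 2b + c = 19
  4a + 2b + c = 31
Solving the system yields a = 6, b = 3, c = 1.
So h(t) = 6t^2 + 3t + 1.
Check: h(-2) = 19. ✓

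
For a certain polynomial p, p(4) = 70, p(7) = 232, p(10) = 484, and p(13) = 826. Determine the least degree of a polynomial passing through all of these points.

2

Forward differences of the values at u = 4, 7, 10, 13:
  p  : 70  232  484  826
  Δ  : 162  252  342
  Δ^2: 90  90
  Δ^3: 0
The second differences are constant (90) and nonzero, while all higher differences vanish, so the minimal degree is 2.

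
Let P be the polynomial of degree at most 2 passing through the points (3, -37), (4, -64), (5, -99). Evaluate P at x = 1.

-7

Using the Lagrange interpolation formula with nodes 3, 4, 5:
  L_0(x) = (x - 4)(x - 5) / 2
  L_1(x) = (x - 3)(x - 5) / -1
  L_2(x) = (x - 3)(x - 4) / 2
Then P(x) = -37·L_0(x) - 64·L_1(x) - 99·L_2(x).
Expanding and collecting terms gives P(x) = -4x^2 + x - 4.
Evaluating at x = 1: P(1) = -7.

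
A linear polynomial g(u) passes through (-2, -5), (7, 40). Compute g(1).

Using the Lagrange interpolation formula with nodes -2, 7:
  L_0(u) = (u - 7) / -9
  L_1(u) = (u + 2) / 9
Then g(u) = -5·L_0(u) + 40·L_1(u).
Expanding and collecting terms gives g(u) = 5u + 5.
Evaluating at u = 1: g(1) = 10.

10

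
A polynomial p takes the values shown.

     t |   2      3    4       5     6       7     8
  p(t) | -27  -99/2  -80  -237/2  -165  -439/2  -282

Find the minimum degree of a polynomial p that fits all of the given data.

Forward differences of the values at t = 2, 3, 4, 5, 6, 7, 8:
  p  : -27  -99/2  -80  -237/2  -165  -439/2  -282
  Δ  : -45/2  -61/2  -77/2  -93/2  -109/2  -125/2
  Δ^2: -8  -8  -8  -8  -8
  Δ^3: 0  0  0  0
  Δ^4: 0  0  0
  Δ^5: 0  0
  Δ^6: 0
The second differences are constant (-8) and nonzero, while all higher differences vanish, so the minimal degree is 2.

2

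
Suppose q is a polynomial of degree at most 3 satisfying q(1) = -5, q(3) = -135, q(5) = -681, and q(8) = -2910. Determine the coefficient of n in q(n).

Write q(n) = an^3 + bn^2 + cn + d. Substituting each data point gives a linear system:
  a + b + c + d = -5
  27a + 9b + 3c + d = -135
  125a + 25b + 5c + d = -681
  512a + 64b + 8c + d = -2910
Solving the system yields a = -6, b = 2, c = 5, d = -6.
So q(n) = -6n³ + 2n² + 5n - 6.
The coefficient of n is 5.

5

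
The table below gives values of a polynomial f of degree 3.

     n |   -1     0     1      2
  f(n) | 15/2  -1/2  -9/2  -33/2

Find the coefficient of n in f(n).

Write f(n) = an^3 + bn^2 + cn + d. Substituting each data point gives a linear system:
  -a + b - c + d = 15/2
  d = -1/2
  a + b + c + d = -9/2
  8a + 4b + 2c + d = -33/2
Solving the system yields a = -2, b = 2, c = -4, d = -1/2.
So f(n) = -2n^3 + 2n^2 - 4n - 1/2.
The coefficient of n is -4.

-4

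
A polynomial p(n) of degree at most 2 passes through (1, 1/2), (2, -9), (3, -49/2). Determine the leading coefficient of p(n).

Write p(n) = an^2 + bn + c. Substituting each data point gives a linear system:
  a + b + c = 1/2
  4a + 2b + c = -9
  9a + 3b + c = -49/2
Solving the system yields a = -3, b = -1/2, c = 4.
So p(n) = -3n^2 - (1/2)n + 4.
The leading coefficient is -3.

-3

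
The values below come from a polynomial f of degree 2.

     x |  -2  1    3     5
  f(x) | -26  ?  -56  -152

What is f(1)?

-8

The 3 known points determine the degree-2 polynomial uniquely.
Write f(x) = ax^2 + bx + c. Substituting each data point gives a linear system:
  4a - 2b + c = -26
  9a + 3b + c = -56
  25a + 5b + c = -152
Solving the system yields a = -6, b = 0, c = -2.
So f(x) = -6x² - 2.
Then f(1) = -8.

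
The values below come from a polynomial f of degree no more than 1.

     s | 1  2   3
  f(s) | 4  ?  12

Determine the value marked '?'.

The 2 known points determine the degree-1 polynomial uniquely.
Write f(s) = as + b. Substituting each data point gives a linear system:
  a + b = 4
  3a + b = 12
Solving the system yields a = 4, b = 0.
So f(s) = 4s.
Then f(2) = 8.

8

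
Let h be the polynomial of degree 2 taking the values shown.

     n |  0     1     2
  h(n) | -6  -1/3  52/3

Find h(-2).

56/3

Forward differences of the values at n = 0, 1, 2:
  h  : -6  -1/3  52/3
  Δ  : 17/3  53/3
  Δ^2: 12
The second differences are constant, confirming degree 2.
Interpolating (Newton forward form) and evaluating at n = -2 gives h(-2) = 56/3.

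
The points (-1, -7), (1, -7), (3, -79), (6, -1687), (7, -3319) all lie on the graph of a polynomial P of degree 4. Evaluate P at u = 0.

-1

Write P(u) = au^4 + bu^3 + cu^2 + du + e. Substituting each data point gives a linear system:
  a - b + c - d + e = -7
  a + b + c + d + e = -7
  81a + 27b + 9c + 3d + e = -79
  1296a + 216b + 36c + 6d + e = -1687
  2401a + 343b + 49c + 7d + e = -3319
Solving the system yields a = -2, b = 5, c = -4, d = -5, e = -1.
So P(u) = -2u⁴ + 5u³ - 4u² - 5u - 1.
Then P(0) = -1.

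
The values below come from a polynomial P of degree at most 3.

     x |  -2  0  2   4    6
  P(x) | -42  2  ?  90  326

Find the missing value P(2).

14

On equispaced nodes a degree-3 polynomial has vanishing fourth forward difference, so
  P(-2) - 4·P(0) + 6·P(2) - 4·P(4) + P(6) = 0.
Substituting the known values and solving for P(2):
  6·P(2) = 84
  P(2) = 14.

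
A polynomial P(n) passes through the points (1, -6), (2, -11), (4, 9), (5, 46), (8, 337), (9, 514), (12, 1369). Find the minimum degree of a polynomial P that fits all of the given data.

3

Divided differences on the nodes 1, 2, 4, 5, 8, 9, 12:
  order 0: -6  -11  9  46  337  514  1369
  order 1: -5  10  37  97  177  285
  order 2: 5  9  15  20  27
  order 3: 1  1  1  1
  order 4: 0  0  0
  order 5: 0  0
  order 6: 0
The order-3 divided differences are all 1 (nonzero) and every higher order vanishes, so the data lies on a polynomial of degree exactly 3.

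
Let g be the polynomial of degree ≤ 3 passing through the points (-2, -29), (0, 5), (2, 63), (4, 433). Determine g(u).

g(u) = 6u^3 + 3u^2 - u + 5

Write g(u) = au^3 + bu^2 + cu + d. Substituting each data point gives a linear system:
  -8a + 4b - 2c + d = -29
  d = 5
  8a + 4b + 2c + d = 63
  64a + 16b + 4c + d = 433
Solving the system yields a = 6, b = 3, c = -1, d = 5.
So g(u) = 6u^3 + 3u^2 - u + 5.
Check: g(4) = 433. ✓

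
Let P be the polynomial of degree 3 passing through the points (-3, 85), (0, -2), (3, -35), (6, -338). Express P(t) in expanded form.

Using the Lagrange interpolation formula with nodes -3, 0, 3, 6:
  L_0(t) = t(t - 3)(t - 6) / -162
  L_1(t) = (t + 3)(t - 3)(t - 6) / 54
  L_2(t) = (t + 3)t(t - 6) / -54
  L_3(t) = (t + 3)t(t - 3) / 162
Then P(t) = 85·L_0(t) - 2·L_1(t) - 35·L_2(t) - 338·L_3(t).
Expanding and collecting terms gives P(t) = -2t^3 + 3t^2 - 2t - 2.
Check: P(0) = -2. ✓

P(t) = -2t^3 + 3t^2 - 2t - 2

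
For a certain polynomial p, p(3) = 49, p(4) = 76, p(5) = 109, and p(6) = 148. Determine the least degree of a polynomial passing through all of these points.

2

Forward differences of the values at t = 3, 4, 5, 6:
  p  : 49  76  109  148
  Δ  : 27  33  39
  Δ^2: 6  6
  Δ^3: 0
The second differences are constant (6) and nonzero, while all higher differences vanish, so the minimal degree is 2.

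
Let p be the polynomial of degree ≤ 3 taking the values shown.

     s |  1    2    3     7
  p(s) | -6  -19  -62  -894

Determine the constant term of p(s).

Write p(s) = as^3 + bs^2 + cs + d. Substituting each data point gives a linear system:
  a + b + c + d = -6
  8a + 4b + 2c + d = -19
  27a + 9b + 3c + d = -62
  343a + 49b + 7c + d = -894
Solving the system yields a = -3, b = 3, c = -1, d = -5.
So p(s) = -3s^3 + 3s^2 - s - 5.
The constant term is -5.

-5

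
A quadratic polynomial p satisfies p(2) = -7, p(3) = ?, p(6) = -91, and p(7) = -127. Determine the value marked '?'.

-19

The 3 known points determine the degree-2 polynomial uniquely.
Write p(t) = at^2 + bt + c. Substituting each data point gives a linear system:
  4a + 2b + c = -7
  36a + 6b + c = -91
  49a + 7b + c = -127
Solving the system yields a = -3, b = 3, c = -1.
So p(t) = -3t^2 + 3t - 1.
Then p(3) = -19.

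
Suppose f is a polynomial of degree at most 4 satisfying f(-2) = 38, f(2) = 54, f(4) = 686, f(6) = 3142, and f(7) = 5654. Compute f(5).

Using the Lagrange interpolation formula with nodes -2, 2, 4, 6, 7:
  L_0(t) = (t - 2)(t - 4)(t - 6)(t - 7) / 1728
  L_1(t) = (t + 2)(t - 4)(t - 6)(t - 7) / -160
  L_2(t) = (t + 2)(t - 2)(t - 6)(t - 7) / 72
  L_3(t) = (t + 2)(t - 2)(t - 4)(t - 7) / -64
  L_4(t) = (t + 2)(t - 2)(t - 4)(t - 6) / 135
Then f(t) = 38·L_0(t) + 54·L_1(t) + 686·L_2(t) + 3142·L_3(t) + 5654·L_4(t).
Expanding and collecting terms gives f(t) = 2t^4 + 2t^3 + 4t^2 - 4t - 2.
Evaluating at t = 5: f(5) = 1578.

1578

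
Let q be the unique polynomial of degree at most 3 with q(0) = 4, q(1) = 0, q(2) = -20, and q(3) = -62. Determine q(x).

q(x) = -x^3 - 5x^2 + 2x + 4

Write q(x) = ax^3 + bx^2 + cx + d. Substituting each data point gives a linear system:
  d = 4
  a + b + c + d = 0
  8a + 4b + 2c + d = -20
  27a + 9b + 3c + d = -62
Solving the system yields a = -1, b = -5, c = 2, d = 4.
So q(x) = -x³ - 5x² + 2x + 4.
Check: q(1) = 0. ✓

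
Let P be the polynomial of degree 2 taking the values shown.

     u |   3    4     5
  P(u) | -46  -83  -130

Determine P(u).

P(u) = -5u^2 - 2u + 5

Using the Lagrange interpolation formula with nodes 3, 4, 5:
  L_0(u) = (u - 4)(u - 5) / 2
  L_1(u) = (u - 3)(u - 5) / -1
  L_2(u) = (u - 3)(u - 4) / 2
Then P(u) = -46·L_0(u) - 83·L_1(u) - 130·L_2(u).
Expanding and collecting terms gives P(u) = -5u² - 2u + 5.
Check: P(5) = -130. ✓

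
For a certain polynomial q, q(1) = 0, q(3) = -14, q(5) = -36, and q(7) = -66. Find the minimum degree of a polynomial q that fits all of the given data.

Forward differences of the values at s = 1, 3, 5, 7:
  q  : 0  -14  -36  -66
  Δ  : -14  -22  -30
  Δ^2: -8  -8
  Δ^3: 0
The second differences are constant (-8) and nonzero, while all higher differences vanish, so the minimal degree is 2.

2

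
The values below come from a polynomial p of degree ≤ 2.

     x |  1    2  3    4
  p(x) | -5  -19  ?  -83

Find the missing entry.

On equispaced nodes a degree-2 polynomial has vanishing third forward difference, so
  - p(1) + 3·p(2) - 3·p(3) + p(4) = 0.
Substituting the known values and solving for p(3):
  -3·p(3) = 135
  p(3) = -45.

-45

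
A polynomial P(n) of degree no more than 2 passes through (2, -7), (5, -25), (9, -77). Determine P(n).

Write P(n) = an^2 + bn + c. Substituting each data point gives a linear system:
  4a + 2b + c = -7
  25a + 5b + c = -25
  81a + 9b + c = -77
Solving the system yields a = -1, b = 1, c = -5.
So P(n) = -n^2 + n - 5.
Check: P(2) = -7. ✓

P(n) = -n^2 + n - 5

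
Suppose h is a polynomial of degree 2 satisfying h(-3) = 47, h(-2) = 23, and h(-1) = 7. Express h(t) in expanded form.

Using the Lagrange interpolation formula with nodes -3, -2, -1:
  L_0(t) = (t + 2)(t + 1) / 2
  L_1(t) = (t + 3)(t + 1) / -1
  L_2(t) = (t + 3)(t + 2) / 2
Then h(t) = 47·L_0(t) + 23·L_1(t) + 7·L_2(t).
Expanding and collecting terms gives h(t) = 4t^2 - 4t - 1.
Check: h(-3) = 47. ✓

h(t) = 4t^2 - 4t - 1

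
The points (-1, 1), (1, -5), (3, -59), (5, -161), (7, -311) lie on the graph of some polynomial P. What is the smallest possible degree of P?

2

Forward differences of the values at n = -1, 1, 3, 5, 7:
  P  : 1  -5  -59  -161  -311
  Δ  : -6  -54  -102  -150
  Δ^2: -48  -48  -48
  Δ^3: 0  0
  Δ^4: 0
The second differences are constant (-48) and nonzero, while all higher differences vanish, so the minimal degree is 2.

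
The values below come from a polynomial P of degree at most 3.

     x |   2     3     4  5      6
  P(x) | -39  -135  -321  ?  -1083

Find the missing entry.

On equispaced nodes a degree-3 polynomial has vanishing fourth forward difference, so
  P(2) - 4·P(3) + 6·P(4) - 4·P(5) + P(6) = 0.
Substituting the known values and solving for P(5):
  -4·P(5) = 2508
  P(5) = -627.

-627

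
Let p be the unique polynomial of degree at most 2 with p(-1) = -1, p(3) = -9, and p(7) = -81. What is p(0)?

Write p(t) = at^2 + bt + c. Substituting each data point gives a linear system:
  a - b + c = -1
  9a + 3b + c = -9
  49a + 7b + c = -81
Solving the system yields a = -2, b = 2, c = 3.
So p(t) = -2t² + 2t + 3.
Then p(0) = 3.

3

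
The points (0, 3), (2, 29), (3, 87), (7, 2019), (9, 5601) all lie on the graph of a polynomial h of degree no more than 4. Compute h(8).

Using the Lagrange interpolation formula with nodes 0, 2, 3, 7, 9:
  L_0(n) = (n - 2)(n - 3)(n - 7)(n - 9) / 378
  L_1(n) = n(n - 3)(n - 7)(n - 9) / -70
  L_2(n) = n(n - 2)(n - 7)(n - 9) / 72
  L_3(n) = n(n - 2)(n - 3)(n - 9) / -280
  L_4(n) = n(n - 2)(n - 3)(n - 7) / 756
Then h(n) = 3·L_0(n) + 29·L_1(n) + 87·L_2(n) + 2019·L_3(n) + 5601·L_4(n).
Expanding and collecting terms gives h(n) = n⁴ - 2n³ + 6n² + n + 3.
Evaluating at n = 8: h(8) = 3467.

3467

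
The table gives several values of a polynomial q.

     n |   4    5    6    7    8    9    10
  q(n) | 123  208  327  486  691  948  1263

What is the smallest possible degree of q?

3

Forward differences of the values at n = 4, 5, 6, 7, 8, 9, 10:
  q  : 123  208  327  486  691  948  1263
  Δ  : 85  119  159  205  257  315
  Δ^2: 34  40  46  52  58
  Δ^3: 6  6  6  6
  Δ^4: 0  0  0
  Δ^5: 0  0
  Δ^6: 0
The third differences are constant (6) and nonzero, while all higher differences vanish, so the minimal degree is 3.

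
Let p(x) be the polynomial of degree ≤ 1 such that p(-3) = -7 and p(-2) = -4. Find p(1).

5

Using the Lagrange interpolation formula with nodes -3, -2:
  L_0(x) = (x + 2) / -1
  L_1(x) = (x + 3) / 1
Then p(x) = -7·L_0(x) - 4·L_1(x).
Expanding and collecting terms gives p(x) = 3x + 2.
Evaluating at x = 1: p(1) = 5.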